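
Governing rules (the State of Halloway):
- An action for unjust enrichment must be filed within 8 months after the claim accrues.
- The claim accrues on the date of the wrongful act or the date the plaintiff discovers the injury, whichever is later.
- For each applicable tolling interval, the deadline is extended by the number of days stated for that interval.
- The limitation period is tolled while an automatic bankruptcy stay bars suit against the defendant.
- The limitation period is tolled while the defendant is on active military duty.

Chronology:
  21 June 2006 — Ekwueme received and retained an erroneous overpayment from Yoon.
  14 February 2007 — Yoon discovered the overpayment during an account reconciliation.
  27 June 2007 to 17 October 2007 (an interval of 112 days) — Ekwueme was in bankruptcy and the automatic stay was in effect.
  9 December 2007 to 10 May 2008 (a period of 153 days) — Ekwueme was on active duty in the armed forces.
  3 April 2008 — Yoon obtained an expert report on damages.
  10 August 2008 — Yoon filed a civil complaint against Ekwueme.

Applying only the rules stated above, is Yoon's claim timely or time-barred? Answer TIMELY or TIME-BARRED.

Taking the later of the act (21 June 2006) and discovery (14 February 2007), the claim accrued on 14 February 2007.
Adding the 8 months base period to 14 February 2007 gives a deadline of 14 October 2007, before any tolling.
Because the automatic bankruptcy stay ran from 27 June 2007 to 17 October 2007, the deadline is extended by 112 days to 3 February 2008.
The defendant's active military service from 9 December 2007 to 10 May 2008 tolled the period for 153 days, extending the deadline to 5 July 2008.
None of the other events listed affects the running of the period under the stated rules.
The 10 August 2008 filing falls after the 5 July 2008 deadline; the claim is time-barred.

TIME-BARRED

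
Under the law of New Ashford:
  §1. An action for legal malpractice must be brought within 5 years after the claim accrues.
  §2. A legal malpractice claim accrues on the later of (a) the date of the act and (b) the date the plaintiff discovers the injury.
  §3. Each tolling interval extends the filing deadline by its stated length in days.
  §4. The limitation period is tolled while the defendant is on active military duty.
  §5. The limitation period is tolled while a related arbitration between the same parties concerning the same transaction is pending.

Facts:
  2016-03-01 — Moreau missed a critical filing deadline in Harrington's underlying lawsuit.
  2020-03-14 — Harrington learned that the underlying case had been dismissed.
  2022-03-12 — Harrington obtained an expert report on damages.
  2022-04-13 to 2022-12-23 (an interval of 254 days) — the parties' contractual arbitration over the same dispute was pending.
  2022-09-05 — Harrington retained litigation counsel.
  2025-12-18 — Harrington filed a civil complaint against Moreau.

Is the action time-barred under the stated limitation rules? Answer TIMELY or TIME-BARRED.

Because discovery on 2020-03-14 post-dates the 2016-03-01 act, accrual under the later-of rule falls on 2020-03-14.
Adding the 5 years base period to 2020-03-14 gives a deadline of 2025-03-14, before any tolling.
Because the pending related arbitration ran from 2022-04-13 to 2022-12-23, the deadline is extended by 254 days to 2025-11-23.
The other events in the timeline have no effect on the limitation period under the stated rules.
The 2025-12-18 filing falls after the 2025-11-23 deadline; the claim is time-barred.

TIME-BARRED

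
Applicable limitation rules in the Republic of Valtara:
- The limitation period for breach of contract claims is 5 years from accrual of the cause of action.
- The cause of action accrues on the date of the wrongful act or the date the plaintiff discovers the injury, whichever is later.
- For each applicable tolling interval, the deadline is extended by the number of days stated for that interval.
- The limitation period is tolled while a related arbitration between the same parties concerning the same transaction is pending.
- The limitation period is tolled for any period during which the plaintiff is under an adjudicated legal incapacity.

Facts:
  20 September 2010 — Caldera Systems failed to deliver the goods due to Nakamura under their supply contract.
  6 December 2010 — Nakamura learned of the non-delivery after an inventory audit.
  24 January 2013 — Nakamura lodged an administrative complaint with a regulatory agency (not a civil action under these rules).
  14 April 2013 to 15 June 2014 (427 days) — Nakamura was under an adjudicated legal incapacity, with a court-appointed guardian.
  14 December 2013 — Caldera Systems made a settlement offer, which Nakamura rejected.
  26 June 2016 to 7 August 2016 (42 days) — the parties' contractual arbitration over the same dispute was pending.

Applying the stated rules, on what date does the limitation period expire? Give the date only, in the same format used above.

19 March 2017

The claim accrued on 6 December 2010 — the later of the 20 September 2010 act and the 6 December 2010 discovery.
Adding the 5 years base period to 6 December 2010 gives a deadline of 6 December 2015, before any tolling.
Because the plaintiff's legal incapacity ran from 14 April 2013 to 15 June 2014, the deadline is extended by 427 days to 5 February 2017.
Because the pending related arbitration ran from 26 June 2016 to 7 August 2016, the deadline is extended by 42 days to 19 March 2017.
Nothing else in the chronology tolls or restarts the period.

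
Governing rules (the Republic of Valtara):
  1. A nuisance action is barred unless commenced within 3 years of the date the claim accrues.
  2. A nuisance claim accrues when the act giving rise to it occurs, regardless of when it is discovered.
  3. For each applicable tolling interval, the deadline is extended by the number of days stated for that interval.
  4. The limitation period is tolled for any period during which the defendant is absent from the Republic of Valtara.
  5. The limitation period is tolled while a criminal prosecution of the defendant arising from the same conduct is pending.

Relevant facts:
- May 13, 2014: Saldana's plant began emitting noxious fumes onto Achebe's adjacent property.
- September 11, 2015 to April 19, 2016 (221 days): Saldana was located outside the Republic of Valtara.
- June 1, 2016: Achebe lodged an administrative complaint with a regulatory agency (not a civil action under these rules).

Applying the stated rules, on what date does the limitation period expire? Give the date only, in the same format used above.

December 20, 2017

The claim accrued on May 13, 2014, the date of the act.
3 years from May 13, 2014 is May 13, 2017.
The period was tolled for 221 days by the defendant's absence from the jurisdiction (September 11, 2015 to April 19, 2016), pushing the deadline to December 20, 2017.
None of the other events listed affects the running of the period under the stated rules.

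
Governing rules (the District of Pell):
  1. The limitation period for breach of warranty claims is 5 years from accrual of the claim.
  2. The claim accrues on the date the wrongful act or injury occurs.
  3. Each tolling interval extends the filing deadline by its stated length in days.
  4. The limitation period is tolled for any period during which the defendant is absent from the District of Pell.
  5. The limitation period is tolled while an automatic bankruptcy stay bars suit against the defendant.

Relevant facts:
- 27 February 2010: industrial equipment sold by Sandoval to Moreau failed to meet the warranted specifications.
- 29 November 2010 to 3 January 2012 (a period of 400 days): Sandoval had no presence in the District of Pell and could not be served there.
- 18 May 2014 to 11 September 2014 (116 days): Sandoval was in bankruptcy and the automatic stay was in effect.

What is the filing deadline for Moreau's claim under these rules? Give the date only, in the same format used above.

The claim accrued on 27 February 2010, the date of the act.
Adding the 5 years base period to 27 February 2010 gives a deadline of 27 February 2015, before any tolling.
The period was tolled for 400 days by the defendant's absence from the jurisdiction (29 November 2010 to 3 January 2012), pushing the deadline to 2 April 2016.
The period was tolled for 116 days by the automatic bankruptcy stay (18 May 2014 to 11 September 2014), pushing the deadline to 27 July 2016.

27 July 2016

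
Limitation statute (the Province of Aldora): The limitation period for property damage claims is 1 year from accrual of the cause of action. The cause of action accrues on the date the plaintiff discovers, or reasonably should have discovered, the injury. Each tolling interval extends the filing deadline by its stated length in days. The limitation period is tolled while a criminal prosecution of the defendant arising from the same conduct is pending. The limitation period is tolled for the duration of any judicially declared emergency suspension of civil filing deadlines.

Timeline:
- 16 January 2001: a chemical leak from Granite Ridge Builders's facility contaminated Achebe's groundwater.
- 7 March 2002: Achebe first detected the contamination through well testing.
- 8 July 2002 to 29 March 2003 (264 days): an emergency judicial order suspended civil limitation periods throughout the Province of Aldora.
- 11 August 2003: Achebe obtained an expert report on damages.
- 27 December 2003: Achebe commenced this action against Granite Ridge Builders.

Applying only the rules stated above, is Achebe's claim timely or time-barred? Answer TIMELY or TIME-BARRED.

The claim did not accrue until Achebe discovered the injury on 7 March 2002; the 16 January 2001 act date does not start the clock under the stated rule.
The untolled deadline — 1 year after 7 March 2002 — is 7 March 2003.
The emergency suspension of filing deadlines from 8 July 2002 to 29 March 2003 tolled the period for 264 days, extending the deadline to 26 November 2003.
None of the other events listed affects the running of the period under the stated rules.
Filing on 27 December 2003 missed the 26 November 2003 deadline — the action is time-barred.

TIME-BARRED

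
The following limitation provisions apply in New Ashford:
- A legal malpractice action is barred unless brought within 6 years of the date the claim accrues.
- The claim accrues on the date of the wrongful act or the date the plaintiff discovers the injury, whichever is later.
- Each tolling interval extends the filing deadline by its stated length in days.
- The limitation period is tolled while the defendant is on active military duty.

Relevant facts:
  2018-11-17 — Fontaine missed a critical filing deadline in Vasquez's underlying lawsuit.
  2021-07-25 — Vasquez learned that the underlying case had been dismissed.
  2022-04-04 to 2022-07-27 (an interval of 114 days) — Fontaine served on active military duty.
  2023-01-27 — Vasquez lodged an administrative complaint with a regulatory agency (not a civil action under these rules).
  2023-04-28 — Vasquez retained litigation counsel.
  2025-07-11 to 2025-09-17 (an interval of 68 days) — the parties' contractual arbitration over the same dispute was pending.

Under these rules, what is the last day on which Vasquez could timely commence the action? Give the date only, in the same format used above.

2027-11-16

The claim accrued on 2021-07-25 — the later of the 2018-11-17 act and the 2021-07-25 discovery.
Adding the 6 years base period to 2021-07-25 gives a deadline of 2027-07-25, before any tolling.
The period was tolled for 114 days by the defendant's active military service (2022-04-04 to 2022-07-27), pushing the deadline to 2027-11-16.
The pending related arbitration from 2025-07-11 to 2025-09-17 does not toll the period, because no stated rule makes a pending arbitration a tolling event.
The other events in the timeline have no effect on the limitation period under the stated rules.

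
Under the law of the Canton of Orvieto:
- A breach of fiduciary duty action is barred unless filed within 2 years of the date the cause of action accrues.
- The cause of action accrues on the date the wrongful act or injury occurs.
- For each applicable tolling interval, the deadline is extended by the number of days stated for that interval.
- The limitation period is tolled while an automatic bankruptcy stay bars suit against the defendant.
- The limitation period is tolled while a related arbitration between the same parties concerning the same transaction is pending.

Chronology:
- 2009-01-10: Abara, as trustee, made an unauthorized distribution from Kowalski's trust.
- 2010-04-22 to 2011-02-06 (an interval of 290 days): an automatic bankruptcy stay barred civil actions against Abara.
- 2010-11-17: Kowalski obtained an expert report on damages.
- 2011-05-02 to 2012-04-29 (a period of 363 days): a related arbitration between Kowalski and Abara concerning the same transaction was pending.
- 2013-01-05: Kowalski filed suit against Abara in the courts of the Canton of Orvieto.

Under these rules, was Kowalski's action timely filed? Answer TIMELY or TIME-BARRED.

The claim accrued on 2009-01-10, when the wrongful act occurred.
2 years from 2009-01-10 is 2011-01-10.
The automatic bankruptcy stay from 2010-04-22 to 2011-02-06 tolled the period for 290 days, extending the deadline to 2011-10-27.
Because the pending related arbitration ran from 2011-05-02 to 2012-04-29, the deadline is extended by 363 days to 2012-10-24.
None of the other events listed affects the running of the period under the stated rules.
Kowalski filed on 2013-01-05, after the 2012-10-24 deadline, so the action is time-barred.

TIME-BARRED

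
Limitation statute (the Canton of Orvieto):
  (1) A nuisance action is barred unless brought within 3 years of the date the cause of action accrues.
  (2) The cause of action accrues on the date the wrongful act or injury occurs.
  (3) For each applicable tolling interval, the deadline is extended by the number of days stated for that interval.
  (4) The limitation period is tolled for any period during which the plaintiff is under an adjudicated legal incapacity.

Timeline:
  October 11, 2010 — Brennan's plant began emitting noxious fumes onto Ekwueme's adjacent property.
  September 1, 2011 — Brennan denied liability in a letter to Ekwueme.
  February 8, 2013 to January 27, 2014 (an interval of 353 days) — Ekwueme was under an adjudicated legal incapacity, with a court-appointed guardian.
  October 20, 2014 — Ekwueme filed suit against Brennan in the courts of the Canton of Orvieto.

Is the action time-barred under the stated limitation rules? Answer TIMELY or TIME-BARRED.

TIME-BARRED

The limitation period began to run on October 11, 2010.
The untolled deadline — 3 years after October 11, 2010 — is October 11, 2013.
The period was tolled for 353 days by the plaintiff's legal incapacity (February 8, 2013 to January 27, 2014), pushing the deadline to September 29, 2014.
None of the other events listed affects the running of the period under the stated rules.
Filing on October 20, 2014 missed the September 29, 2014 deadline — the action is time-barred.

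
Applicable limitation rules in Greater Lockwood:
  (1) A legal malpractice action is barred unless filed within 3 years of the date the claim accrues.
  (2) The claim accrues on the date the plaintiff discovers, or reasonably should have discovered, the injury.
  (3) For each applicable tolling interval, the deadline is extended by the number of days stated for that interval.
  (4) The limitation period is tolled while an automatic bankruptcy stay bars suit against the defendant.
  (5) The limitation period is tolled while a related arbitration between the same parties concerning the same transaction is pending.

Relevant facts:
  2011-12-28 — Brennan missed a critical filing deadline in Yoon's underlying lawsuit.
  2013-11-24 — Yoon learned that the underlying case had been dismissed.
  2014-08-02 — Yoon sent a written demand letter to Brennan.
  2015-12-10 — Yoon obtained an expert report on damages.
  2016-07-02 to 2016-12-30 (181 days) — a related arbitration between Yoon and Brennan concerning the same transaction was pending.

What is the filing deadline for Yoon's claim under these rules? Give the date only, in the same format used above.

Under the discovery rule, the claim accrued on 2013-11-24, when Yoon discovered the injury — not on the 2011-12-28 date of the underlying act.
3 years from 2013-11-24 is 2016-11-24.
Because the pending related arbitration ran from 2016-07-02 to 2016-12-30, the deadline is extended by 181 days to 2017-05-24.
None of the other events listed affects the running of the period under the stated rules.

2017-05-24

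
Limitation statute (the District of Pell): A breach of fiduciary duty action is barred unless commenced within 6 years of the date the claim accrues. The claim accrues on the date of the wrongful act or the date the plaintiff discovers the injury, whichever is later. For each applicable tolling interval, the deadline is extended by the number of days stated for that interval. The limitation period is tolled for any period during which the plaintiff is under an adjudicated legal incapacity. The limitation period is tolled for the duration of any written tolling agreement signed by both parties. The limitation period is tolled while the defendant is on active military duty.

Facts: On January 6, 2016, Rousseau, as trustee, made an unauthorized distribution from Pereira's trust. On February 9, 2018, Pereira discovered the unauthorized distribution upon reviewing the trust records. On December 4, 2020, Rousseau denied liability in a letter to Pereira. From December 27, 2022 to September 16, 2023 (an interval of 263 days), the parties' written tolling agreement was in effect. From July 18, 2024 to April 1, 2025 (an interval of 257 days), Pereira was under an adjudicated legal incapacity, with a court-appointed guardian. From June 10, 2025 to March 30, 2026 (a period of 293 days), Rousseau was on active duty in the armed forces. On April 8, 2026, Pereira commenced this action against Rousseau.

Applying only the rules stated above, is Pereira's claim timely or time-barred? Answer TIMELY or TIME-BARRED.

Taking the later of the act (January 6, 2016) and discovery (February 9, 2018), the claim accrued on February 9, 2018.
Adding the 6 years base period to February 9, 2018 gives a deadline of February 9, 2024, before any tolling.
Because the written tolling agreement ran from December 27, 2022 to September 16, 2023, the deadline is extended by 263 days to October 29, 2024.
The plaintiff's legal incapacity from July 18, 2024 to April 1, 2025 tolled the period for 257 days, extending the deadline to July 13, 2025.
Because the defendant's active military service ran from June 10, 2025 to March 30, 2026, the deadline is extended by 293 days to May 2, 2026.
None of the other events listed affects the running of the period under the stated rules.
The April 8, 2026 filing precedes the May 2, 2026 deadline; the claim is timely.

TIMELY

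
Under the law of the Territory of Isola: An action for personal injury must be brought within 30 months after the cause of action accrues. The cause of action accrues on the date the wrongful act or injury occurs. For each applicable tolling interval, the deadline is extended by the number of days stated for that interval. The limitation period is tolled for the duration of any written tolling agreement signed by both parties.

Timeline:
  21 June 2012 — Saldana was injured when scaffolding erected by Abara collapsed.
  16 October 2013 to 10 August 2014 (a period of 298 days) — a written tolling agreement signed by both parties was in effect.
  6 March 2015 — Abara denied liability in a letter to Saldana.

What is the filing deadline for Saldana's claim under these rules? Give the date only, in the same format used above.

15 October 2015

The claim accrued on 21 June 2012, when the wrongful act occurred.
The untolled deadline — 30 months after 21 June 2012 — is 21 December 2014.
The written tolling agreement from 16 October 2013 to 10 August 2014 tolled the period for 298 days, extending the deadline to 15 October 2015.
Nothing else in the chronology tolls or restarts the period.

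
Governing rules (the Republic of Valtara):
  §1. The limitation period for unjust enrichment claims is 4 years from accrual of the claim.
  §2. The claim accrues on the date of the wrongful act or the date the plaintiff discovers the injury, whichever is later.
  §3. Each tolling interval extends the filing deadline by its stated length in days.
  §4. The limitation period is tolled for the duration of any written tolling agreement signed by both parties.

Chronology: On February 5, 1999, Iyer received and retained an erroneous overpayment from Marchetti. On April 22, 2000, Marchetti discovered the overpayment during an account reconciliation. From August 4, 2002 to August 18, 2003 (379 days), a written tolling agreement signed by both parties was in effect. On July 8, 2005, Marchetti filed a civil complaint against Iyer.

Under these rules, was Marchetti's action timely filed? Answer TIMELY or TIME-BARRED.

TIME-BARRED

The claim accrued on April 22, 2000 — the later of the February 5, 1999 act and the April 22, 2000 discovery.
4 years from April 22, 2000 is April 22, 2004.
The period was tolled for 379 days by the written tolling agreement (August 4, 2002 to August 18, 2003), pushing the deadline to May 6, 2005.
Filing on July 8, 2005 missed the May 6, 2005 deadline — the action is time-barred.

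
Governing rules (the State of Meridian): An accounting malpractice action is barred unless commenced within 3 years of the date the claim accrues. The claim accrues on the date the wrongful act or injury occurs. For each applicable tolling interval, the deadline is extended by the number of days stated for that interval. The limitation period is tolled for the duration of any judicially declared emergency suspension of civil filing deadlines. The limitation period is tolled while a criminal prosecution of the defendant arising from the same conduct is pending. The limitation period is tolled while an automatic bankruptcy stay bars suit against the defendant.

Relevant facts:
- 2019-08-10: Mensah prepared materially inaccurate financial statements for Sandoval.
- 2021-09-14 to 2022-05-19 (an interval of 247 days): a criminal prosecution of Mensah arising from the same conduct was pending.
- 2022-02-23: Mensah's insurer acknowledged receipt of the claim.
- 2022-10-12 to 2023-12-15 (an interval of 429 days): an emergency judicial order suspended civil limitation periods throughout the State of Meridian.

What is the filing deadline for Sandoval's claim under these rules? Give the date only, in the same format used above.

2024-06-16

The limitation period began to run on 2019-08-10.
The untolled deadline — 3 years after 2019-08-10 — is 2022-08-10.
Because the pending criminal prosecution ran from 2021-09-14 to 2022-05-19, the deadline is extended by 247 days to 2023-04-14.
The period was tolled for 429 days by the emergency suspension of filing deadlines (2022-10-12 to 2023-12-15), pushing the deadline to 2024-06-16.
None of the other events listed affects the running of the period under the stated rules.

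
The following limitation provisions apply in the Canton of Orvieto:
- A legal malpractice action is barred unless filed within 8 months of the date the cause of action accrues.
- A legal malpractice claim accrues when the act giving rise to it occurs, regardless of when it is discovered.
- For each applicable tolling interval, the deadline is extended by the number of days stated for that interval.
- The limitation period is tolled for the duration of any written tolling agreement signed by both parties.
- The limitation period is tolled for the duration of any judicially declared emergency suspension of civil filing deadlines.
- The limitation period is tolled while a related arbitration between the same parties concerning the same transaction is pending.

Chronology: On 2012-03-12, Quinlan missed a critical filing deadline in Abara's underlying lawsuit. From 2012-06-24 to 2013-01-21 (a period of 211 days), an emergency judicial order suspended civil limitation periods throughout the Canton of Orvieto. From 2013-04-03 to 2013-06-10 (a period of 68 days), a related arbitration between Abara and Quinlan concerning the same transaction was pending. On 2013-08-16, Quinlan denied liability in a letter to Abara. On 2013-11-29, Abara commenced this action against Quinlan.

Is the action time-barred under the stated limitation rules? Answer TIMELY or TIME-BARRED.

TIME-BARRED

The claim accrued on 2012-03-12, when the wrongful act occurred.
The untolled deadline — 8 months after 2012-03-12 — is 2012-11-12.
The period was tolled for 211 days by the emergency suspension of filing deadlines (2012-06-24 to 2013-01-21), pushing the deadline to 2013-06-11.
The period was tolled for 68 days by the pending related arbitration (2013-04-03 to 2013-06-10), pushing the deadline to 2013-08-18.
The other events in the timeline have no effect on the limitation period under the stated rules.
Abara filed on 2013-11-29, after the 2013-08-18 deadline, so the action is time-barred.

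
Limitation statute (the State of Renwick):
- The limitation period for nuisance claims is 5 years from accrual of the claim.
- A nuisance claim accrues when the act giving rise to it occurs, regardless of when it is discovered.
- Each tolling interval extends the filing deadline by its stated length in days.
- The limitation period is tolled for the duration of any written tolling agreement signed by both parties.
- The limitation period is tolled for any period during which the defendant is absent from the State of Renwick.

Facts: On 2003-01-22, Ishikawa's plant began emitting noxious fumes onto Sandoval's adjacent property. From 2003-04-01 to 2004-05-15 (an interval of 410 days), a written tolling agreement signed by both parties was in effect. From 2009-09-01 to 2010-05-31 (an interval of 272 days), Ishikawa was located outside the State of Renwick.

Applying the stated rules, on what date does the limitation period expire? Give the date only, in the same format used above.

The claim accrued on 2003-01-22, the date of the act.
The untolled deadline — 5 years after 2003-01-22 — is 2008-01-22.
Because the written tolling agreement ran from 2003-04-01 to 2004-05-15, the deadline is extended by 410 days to 2009-03-07.
The defendant's absence from the jurisdiction starting 2009-09-01 came too late — the period had run on 2009-03-07 — and so does not extend the deadline.

2009-03-07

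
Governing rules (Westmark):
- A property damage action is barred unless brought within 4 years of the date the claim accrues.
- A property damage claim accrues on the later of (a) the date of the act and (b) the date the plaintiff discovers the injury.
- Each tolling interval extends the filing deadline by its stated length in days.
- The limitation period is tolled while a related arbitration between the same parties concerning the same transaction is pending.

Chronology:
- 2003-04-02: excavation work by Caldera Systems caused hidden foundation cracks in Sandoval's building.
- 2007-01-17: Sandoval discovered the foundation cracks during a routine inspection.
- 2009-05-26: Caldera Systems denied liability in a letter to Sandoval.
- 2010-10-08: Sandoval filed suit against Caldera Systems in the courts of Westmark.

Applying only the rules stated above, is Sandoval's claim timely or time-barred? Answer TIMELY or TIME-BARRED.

TIMELY

Taking the later of the act (2003-04-02) and discovery (2007-01-17), the claim accrued on 2007-01-17.
The untolled deadline — 4 years after 2007-01-17 — is 2011-01-17.
Nothing else in the chronology tolls or restarts the period.
Filing on 2010-10-08 beat the 2011-01-17 deadline — the action is timely.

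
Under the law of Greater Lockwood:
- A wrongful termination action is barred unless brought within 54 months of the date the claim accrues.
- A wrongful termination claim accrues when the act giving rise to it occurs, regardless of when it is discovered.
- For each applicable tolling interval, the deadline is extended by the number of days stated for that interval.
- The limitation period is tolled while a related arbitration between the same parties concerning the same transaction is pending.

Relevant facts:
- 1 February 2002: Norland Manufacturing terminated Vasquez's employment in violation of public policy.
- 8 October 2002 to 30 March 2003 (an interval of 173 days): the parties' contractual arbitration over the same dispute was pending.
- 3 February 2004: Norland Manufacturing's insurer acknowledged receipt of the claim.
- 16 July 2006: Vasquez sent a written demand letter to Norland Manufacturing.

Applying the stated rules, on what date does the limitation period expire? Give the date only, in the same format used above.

21 January 2007

The claim accrued on 1 February 2002, when the wrongful act occurred.
Adding the 54 months base period to 1 February 2002 gives a deadline of 1 August 2006, before any tolling.
Because the pending related arbitration ran from 8 October 2002 to 30 March 2003, the deadline is extended by 173 days to 21 January 2007.
Nothing else in the chronology tolls or restarts the period.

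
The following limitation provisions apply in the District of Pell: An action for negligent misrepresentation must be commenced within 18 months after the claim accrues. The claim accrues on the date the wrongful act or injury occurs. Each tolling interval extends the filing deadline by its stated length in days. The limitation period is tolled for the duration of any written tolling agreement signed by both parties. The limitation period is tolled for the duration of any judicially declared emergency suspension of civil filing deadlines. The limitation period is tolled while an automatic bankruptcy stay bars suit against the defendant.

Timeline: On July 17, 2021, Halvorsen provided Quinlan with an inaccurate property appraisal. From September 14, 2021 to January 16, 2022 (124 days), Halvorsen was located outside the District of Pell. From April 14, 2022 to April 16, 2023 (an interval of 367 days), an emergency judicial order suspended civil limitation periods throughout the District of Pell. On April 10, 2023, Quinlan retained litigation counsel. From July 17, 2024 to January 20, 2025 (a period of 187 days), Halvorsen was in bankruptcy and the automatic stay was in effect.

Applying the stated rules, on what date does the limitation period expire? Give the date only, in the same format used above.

January 19, 2024

The limitation period began to run on July 17, 2021.
Adding the 18 months base period to July 17, 2021 gives a deadline of January 17, 2023, before any tolling.
The emergency suspension of filing deadlines from April 14, 2022 to April 16, 2023 tolled the period for 367 days, extending the deadline to January 19, 2024.
The automatic bankruptcy stay from July 17, 2024 to January 20, 2025 began after the period had already run on January 19, 2024, so it has no tolling effect.
The defendant's absence from the jurisdiction from September 14, 2021 to January 16, 2022 does not toll the period, because no stated rule makes the defendant's absence a tolling event.
The other events in the timeline have no effect on the limitation period under the stated rules.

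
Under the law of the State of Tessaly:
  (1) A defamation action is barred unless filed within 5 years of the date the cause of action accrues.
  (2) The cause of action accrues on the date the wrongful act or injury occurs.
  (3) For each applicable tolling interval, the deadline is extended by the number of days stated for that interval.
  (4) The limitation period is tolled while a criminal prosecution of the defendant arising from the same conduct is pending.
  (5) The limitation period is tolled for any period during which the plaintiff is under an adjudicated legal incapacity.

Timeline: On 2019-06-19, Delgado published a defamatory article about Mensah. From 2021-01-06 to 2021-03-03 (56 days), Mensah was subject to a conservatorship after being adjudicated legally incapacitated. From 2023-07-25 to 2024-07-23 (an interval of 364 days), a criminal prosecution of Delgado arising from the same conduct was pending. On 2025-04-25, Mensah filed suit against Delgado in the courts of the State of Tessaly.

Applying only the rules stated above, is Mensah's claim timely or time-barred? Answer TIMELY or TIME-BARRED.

The limitation period began to run on 2019-06-19.
5 years from 2019-06-19 is 2024-06-19.
The plaintiff's legal incapacity from 2021-01-06 to 2021-03-03 tolled the period for 56 days, extending the deadline to 2024-08-14.
The period was tolled for 364 days by the pending criminal prosecution (2023-07-25 to 2024-07-23), pushing the deadline to 2025-08-13.
The 2025-04-25 filing precedes the 2025-08-13 deadline; the claim is timely.

TIMELY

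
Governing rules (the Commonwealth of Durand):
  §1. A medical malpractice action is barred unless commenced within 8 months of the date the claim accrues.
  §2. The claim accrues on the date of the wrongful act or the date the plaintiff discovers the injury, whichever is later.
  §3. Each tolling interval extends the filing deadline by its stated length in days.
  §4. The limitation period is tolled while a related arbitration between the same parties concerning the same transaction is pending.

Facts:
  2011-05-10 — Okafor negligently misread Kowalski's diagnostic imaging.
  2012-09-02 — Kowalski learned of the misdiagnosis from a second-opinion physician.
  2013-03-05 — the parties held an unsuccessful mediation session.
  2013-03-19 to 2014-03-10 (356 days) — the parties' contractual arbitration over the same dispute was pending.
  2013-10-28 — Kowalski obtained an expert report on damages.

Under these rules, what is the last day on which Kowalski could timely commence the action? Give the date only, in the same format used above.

2014-04-23

Because discovery on 2012-09-02 post-dates the 2011-05-10 act, accrual under the later-of rule falls on 2012-09-02.
8 months from 2012-09-02 is 2013-05-02.
Because the pending related arbitration ran from 2013-03-19 to 2014-03-10, the deadline is extended by 356 days to 2014-04-23.
The other events in the timeline have no effect on the limitation period under the stated rules.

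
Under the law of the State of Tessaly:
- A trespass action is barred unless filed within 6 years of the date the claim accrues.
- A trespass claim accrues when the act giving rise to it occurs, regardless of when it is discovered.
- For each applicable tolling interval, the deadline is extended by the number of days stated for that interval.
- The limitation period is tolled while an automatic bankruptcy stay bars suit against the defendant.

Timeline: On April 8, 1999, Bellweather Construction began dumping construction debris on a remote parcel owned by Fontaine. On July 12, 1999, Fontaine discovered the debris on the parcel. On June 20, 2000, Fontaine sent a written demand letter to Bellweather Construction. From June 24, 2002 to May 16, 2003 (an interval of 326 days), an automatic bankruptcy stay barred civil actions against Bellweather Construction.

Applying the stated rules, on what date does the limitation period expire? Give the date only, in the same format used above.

Because the rule ties accrual to occurrence, the claim accrued on April 8, 1999, not on the July 12, 1999 discovery date.
6 years from April 8, 1999 is April 8, 2005.
The automatic bankruptcy stay from June 24, 2002 to May 16, 2003 tolled the period for 326 days, extending the deadline to February 28, 2006.
The other events in the timeline have no effect on the limitation period under the stated rules.

February 28, 2006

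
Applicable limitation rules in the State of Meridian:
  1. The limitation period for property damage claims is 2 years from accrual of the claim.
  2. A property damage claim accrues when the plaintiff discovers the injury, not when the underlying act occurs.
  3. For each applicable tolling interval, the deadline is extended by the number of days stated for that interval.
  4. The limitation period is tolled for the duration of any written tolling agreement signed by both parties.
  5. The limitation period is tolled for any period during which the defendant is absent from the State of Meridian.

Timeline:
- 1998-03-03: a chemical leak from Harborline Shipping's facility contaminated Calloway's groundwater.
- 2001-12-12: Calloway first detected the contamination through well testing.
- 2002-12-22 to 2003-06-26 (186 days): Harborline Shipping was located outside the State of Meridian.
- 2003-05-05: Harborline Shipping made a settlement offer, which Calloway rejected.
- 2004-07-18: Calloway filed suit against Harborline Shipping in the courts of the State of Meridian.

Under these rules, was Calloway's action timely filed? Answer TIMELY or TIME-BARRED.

TIME-BARRED

Accrual is tied to discovery, so the period began on 2001-12-12 rather than on 1998-03-03 when the act occurred.
The untolled deadline — 2 years after 2001-12-12 — is 2003-12-12.
The defendant's absence from the jurisdiction from 2002-12-22 to 2003-06-26 tolled the period for 186 days, extending the deadline to 2004-06-15.
None of the other events listed affects the running of the period under the stated rules.
Calloway filed on 2004-07-18, after the 2004-06-15 deadline, so the action is time-barred.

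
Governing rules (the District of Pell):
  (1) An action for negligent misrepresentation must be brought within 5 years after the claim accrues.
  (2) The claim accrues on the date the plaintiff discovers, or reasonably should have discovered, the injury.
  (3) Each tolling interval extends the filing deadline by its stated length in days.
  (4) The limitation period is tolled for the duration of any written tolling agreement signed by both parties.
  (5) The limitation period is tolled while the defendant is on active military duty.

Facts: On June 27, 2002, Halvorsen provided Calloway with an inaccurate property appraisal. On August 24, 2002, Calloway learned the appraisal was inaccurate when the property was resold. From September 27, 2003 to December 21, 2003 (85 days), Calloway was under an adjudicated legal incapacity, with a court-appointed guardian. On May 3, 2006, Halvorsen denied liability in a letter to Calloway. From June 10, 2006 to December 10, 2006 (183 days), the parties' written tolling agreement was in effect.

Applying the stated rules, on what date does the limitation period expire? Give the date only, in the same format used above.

Under the discovery rule, the claim accrued on August 24, 2002, when Calloway discovered the injury — not on the June 27, 2002 date of the underlying act.
Adding the 5 years base period to August 24, 2002 gives a deadline of August 24, 2007, before any tolling.
The period was tolled for 183 days by the written tolling agreement (June 10, 2006 to December 10, 2006), pushing the deadline to February 23, 2008.
The plaintiff's legal incapacity from September 27, 2003 to December 21, 2003 does not toll the period, because no stated rule makes the plaintiff's incapacity a tolling event.
The other events in the timeline have no effect on the limitation period under the stated rules.

February 23, 2008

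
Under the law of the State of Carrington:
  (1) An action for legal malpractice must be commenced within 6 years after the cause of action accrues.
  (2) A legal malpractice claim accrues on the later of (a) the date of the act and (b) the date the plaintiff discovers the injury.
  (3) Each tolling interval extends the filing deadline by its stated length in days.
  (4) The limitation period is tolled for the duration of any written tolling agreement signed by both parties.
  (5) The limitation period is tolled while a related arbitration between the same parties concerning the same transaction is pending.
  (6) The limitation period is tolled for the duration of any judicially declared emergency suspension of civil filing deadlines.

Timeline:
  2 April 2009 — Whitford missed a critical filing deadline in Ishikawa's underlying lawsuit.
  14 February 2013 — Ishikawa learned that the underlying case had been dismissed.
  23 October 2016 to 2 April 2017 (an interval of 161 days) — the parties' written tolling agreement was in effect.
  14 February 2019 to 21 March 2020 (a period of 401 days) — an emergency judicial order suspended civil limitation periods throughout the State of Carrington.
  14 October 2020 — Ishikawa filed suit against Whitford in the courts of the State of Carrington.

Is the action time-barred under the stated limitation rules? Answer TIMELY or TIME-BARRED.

Taking the later of the act (2 April 2009) and discovery (14 February 2013), the claim accrued on 14 February 2013.
6 years from 14 February 2013 is 14 February 2019.
Because the written tolling agreement ran from 23 October 2016 to 2 April 2017, the deadline is extended by 161 days to 25 July 2019.
The period was tolled for 401 days by the emergency suspension of filing deadlines (14 February 2019 to 21 March 2020), pushing the deadline to 29 August 2020.
Filing on 14 October 2020 missed the 29 August 2020 deadline — the action is time-barred.

TIME-BARRED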